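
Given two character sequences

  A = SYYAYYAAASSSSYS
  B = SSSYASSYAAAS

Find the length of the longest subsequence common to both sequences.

8

One common subsequence of length 8: S (A #1, B #3) → Y (A #3, B #4) → A (A #4, B #5) → Y (A #6, B #8) → A (A #7, B #9) → A (A #8, B #10) → A (A #9, B #11) → S (A #15, B #12). dp[15][12] = 8 confirms this is the maximum.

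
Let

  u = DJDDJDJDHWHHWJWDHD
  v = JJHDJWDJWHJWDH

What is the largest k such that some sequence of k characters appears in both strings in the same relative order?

11

Match J (u #2, v #2), D (u #4, v #4), J (u #5, v #5), D (u #6, v #7), J (u #7, v #8), W (u #10, v #9), H (u #12, v #10), J (u #14, v #11), W (u #15, v #12), D (u #16, v #13), H (u #17, v #14) — 11 characters in the same relative order in both. dp[18][14] = 11 confirms this is the maximum.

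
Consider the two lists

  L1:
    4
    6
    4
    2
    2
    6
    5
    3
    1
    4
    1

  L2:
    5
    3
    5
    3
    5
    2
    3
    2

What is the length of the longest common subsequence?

2

Match 2 [4,6]; then 2 [5,8] — 2 values in the same relative order in both, and the DP table's final entry dp[11][8] is also 2, so no common subsequence is longer.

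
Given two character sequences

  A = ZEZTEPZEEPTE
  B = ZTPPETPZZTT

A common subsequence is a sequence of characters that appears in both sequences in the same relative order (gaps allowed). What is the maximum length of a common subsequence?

Match Z (A #1, B #1); then E (A #2, B #5); then T (A #4, B #6); then P (A #6, B #7); then Z (A #7, B #9); then T (A #11, B #11) — 6 characters in the same relative order in both. dp[12][11] = 6 confirms this is the maximum.

6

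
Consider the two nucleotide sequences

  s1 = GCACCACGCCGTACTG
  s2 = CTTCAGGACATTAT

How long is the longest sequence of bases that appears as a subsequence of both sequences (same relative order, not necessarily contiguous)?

8

One common subsequence of length 8: C [2,1], then C [5,4], then A [6,5], then G [8,7], then C [9,9], then T [12,12], then A [13,13], then T [15,14]. dp[16][14] = 8 confirms this is the maximum.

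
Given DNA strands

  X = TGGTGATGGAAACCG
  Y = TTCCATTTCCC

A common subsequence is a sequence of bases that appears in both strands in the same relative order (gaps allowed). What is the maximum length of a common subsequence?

Pick T (X #1, Y #1), then T (X #4, Y #2), then A (X #6, Y #5), then T (X #7, Y #8), then C (X #13, Y #10), then C (X #14, Y #11); all 6 bases appear in both, in order. dp[15][11] = 6 confirms this is the maximum.

6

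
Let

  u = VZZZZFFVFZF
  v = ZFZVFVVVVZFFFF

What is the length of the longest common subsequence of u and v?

7

One common subsequence of length 7: Z [2,1], then Z [3,3], then Z [5,10], then F [6,11], then F [7,12], then F [9,13], then F [11,14]. dp[11][14] = 7 confirms this is the maximum.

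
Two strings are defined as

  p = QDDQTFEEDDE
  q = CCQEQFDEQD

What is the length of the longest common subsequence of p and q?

5

One common subsequence of length 5: Q at p[1]=q[3], Q at p[4]=q[5], F at p[6]=q[6], E at p[7]=q[8], D at p[10]=q[10]. Since dp[11][10] = 5, nothing longer is possible.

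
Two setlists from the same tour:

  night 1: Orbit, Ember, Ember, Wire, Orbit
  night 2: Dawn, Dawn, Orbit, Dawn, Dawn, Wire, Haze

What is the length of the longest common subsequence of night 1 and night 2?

2

Pick Orbit (night 1 #1, night 2 #3); then Wire (night 1 #4, night 2 #6); all 2 songs appear in both, in order. The LCS DP gives dp[5][7] = 2, so this is optimal.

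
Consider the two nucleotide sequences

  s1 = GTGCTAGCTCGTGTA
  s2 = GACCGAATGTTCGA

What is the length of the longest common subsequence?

Match G (s1 #3, s2 #1); then A (s1 #6, s2 #2); then C (s1 #8, s2 #3); then C (s1 #10, s2 #4); then G (s1 #11, s2 #5); then T (s1 #12, s2 #8); then G (s1 #13, s2 #9); then T (s1 #14, s2 #11); then A (s1 #15, s2 #14) — 9 bases in the same relative order in both. dp[15][14] = 9 confirms this is the maximum.

9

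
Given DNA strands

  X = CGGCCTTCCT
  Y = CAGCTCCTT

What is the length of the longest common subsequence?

One common subsequence of length 7: C (X #1, Y #1), G (X #3, Y #3), C (X #5, Y #4), T (X #7, Y #5), C (X #8, Y #6), C (X #9, Y #7), T (X #10, Y #9). The LCS DP gives dp[10][9] = 7, so this is optimal.

7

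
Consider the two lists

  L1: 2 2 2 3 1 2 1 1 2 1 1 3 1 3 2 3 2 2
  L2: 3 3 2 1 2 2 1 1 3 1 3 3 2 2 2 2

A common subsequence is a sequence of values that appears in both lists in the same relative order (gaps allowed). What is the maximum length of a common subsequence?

One common subsequence of length 12: 2 (L1 #3, L2 #3); then 1 (L1 #5, L2 #4); then 2 (L1 #6, L2 #5); then 2 (L1 #9, L2 #6); then 1 (L1 #10, L2 #7); then 1 (L1 #11, L2 #8); then 3 (L1 #12, L2 #9); then 1 (L1 #13, L2 #10); then 3 (L1 #14, L2 #12); then 2 (L1 #15, L2 #14); then 2 (L1 #17, L2 #15); then 2 (L1 #18, L2 #16), and the DP table's final entry dp[18][16] is also 12, so no common subsequence is longer.

12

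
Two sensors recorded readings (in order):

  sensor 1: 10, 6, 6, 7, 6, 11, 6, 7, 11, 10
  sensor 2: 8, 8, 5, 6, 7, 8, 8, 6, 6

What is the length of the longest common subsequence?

Taking 6 at sensor 1[3]=sensor 2[4] → 7 at sensor 1[4]=sensor 2[5] → 6 at sensor 1[5]=sensor 2[8] → 6 at sensor 1[7]=sensor 2[9] gives a common subsequence of length 4. dp[10][9] = 4 confirms this is the maximum.

4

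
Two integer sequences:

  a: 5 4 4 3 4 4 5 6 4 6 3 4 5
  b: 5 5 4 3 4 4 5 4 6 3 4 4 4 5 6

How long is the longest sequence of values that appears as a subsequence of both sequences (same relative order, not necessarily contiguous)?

11

Match 5 (a #1, b #2); then 4 (a #3, b #3); then 3 (a #4, b #4); then 4 (a #5, b #5); then 4 (a #6, b #6); then 5 (a #7, b #7); then 4 (a #9, b #8); then 6 (a #10, b #9); then 3 (a #11, b #10); then 4 (a #12, b #13); then 5 (a #13, b #14) — 11 values in the same relative order in both. The LCS DP gives dp[13][15] = 11, so this is optimal.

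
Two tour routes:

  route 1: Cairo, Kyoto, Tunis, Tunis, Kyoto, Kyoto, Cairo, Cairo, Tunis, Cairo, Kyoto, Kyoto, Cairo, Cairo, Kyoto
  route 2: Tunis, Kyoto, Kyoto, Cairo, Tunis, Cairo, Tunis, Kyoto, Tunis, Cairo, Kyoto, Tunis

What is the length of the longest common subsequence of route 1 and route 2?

One common subsequence of length 9: Tunis (route 1 #4, route 2 #1), Kyoto (route 1 #5, route 2 #2), Kyoto (route 1 #6, route 2 #3), Cairo (route 1 #7, route 2 #4), Cairo (route 1 #8, route 2 #6), Tunis (route 1 #9, route 2 #7), Kyoto (route 1 #11, route 2 #8), Cairo (route 1 #14, route 2 #10), Kyoto (route 1 #15, route 2 #11). dp[15][12] = 9 confirms this is the maximum.

9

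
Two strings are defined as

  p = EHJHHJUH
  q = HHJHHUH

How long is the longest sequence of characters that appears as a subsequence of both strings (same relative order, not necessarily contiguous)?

6

Let dp[i][j] be the LCS length of the first i characters of p and the first j characters of q. dp[i][j] = dp[i-1][j-1]+1 when the i-th and j-th characters match, else max(dp[i-1][j], dp[i][j-1]).
    ·  H  H  J  H  H  U  H
 ·  0  0  0  0  0  0  0  0
 E  0  0  0  0  0  0  0  0
 H  0  1  1  1  1  1  1  1
 J  0  1  1  2  2  2  2  2
 H  0  1  2  2  3  3  3  3
 H  0  1  2  2  3  4  4  4
 J  0  1  2  3  3  4  4  4
 U  0  1  2  3  3  4  5  5
 H  0  1  2  3  4  4  5  6
dp[8][7] = 6. One LCS (by backtracking along matches): HJHHUH.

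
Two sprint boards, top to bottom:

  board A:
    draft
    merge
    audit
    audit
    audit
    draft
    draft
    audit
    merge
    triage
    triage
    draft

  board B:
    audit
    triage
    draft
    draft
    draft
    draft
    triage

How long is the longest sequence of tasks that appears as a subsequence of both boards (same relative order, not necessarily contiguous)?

Match draft at board A[1]=board B[4] → draft at board A[6]=board B[5] → draft at board A[7]=board B[6] → triage at board A[11]=board B[7] — 4 tasks in the same relative order in both, and the DP table's final entry dp[12][7] is also 4, so no common subsequence is longer.

4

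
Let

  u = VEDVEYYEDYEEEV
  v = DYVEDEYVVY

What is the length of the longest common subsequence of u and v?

6

One common subsequence of length 6: V [1,3] → E [2,4] → D [3,5] → E [5,6] → Y [6,7] → Y [10,10]. Since dp[14][10] = 6, nothing longer is possible.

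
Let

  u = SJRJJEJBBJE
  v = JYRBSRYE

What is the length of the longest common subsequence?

Let dp[i][j] be the LCS length of the first i characters of u and the first j characters of v. dp[i][j] = dp[i-1][j-1]+1 when the i-th and j-th characters match, else max(dp[i-1][j], dp[i][j-1]).
    ·  J  Y  R  B  S  R  Y  E
 ·  0  0  0  0  0  0  0  0  0
 S  0  0  0  0  0  1  1  1  1
 J  0  1  1  1  1  1  1  1  1
 R  0  1  1  2  2  2  2  2  2
 J  0  1  1  2  2  2  2  2  2
 J  0  1  1  2  2  2  2  2  2
 E  0  1  1  2  2  2  2  2  3
 J  0  1  1  2  2  2  2  2  3
 B  0  1  1  2  3  3  3  3  3
 B  0  1  1  2  3  3  3  3  3
 J  0  1  1  2  3  3  3  3  3
 E  0  1  1  2  3  3  3  3  4
dp[11][8] = 4. One LCS (by backtracking along matches): JRBE.

4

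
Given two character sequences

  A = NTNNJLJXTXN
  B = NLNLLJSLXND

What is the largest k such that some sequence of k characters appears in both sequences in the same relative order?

Pick N (A #1, B #1); then N (A #3, B #3); then J (A #5, B #6); then L (A #6, B #8); then X (A #10, B #9); then N (A #11, B #10); all 6 characters appear in both, in order, and the DP table's final entry dp[11][11] is also 6, so no common subsequence is longer.

6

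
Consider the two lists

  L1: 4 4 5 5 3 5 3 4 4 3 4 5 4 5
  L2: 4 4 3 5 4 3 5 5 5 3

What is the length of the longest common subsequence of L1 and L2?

8

Match 4 at L1[1]=L2[1], then 4 at L1[2]=L2[2], then 3 at L1[5]=L2[3], then 5 at L1[6]=L2[4], then 4 at L1[9]=L2[5], then 3 at L1[10]=L2[6], then 5 at L1[12]=L2[8], then 5 at L1[14]=L2[9] — 8 values in the same relative order in both. Since dp[14][10] = 8, nothing longer is possible.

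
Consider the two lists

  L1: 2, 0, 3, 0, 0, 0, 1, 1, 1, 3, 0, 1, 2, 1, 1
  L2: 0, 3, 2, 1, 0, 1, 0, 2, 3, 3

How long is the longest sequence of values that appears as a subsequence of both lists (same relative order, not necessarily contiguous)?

Let dp[i][j] be the LCS length of the first i values of L1 and the first j values of L2. dp[i][j] = dp[i-1][j-1]+1 when the i-th and j-th values match, else max(dp[i-1][j], dp[i][j-1]).
    ·  0  3  2  1  0  1  0  2  3  3
 ·  0  0  0  0  0  0  0  0  0  0  0
 2  0  0  0  1  1  1  1  1  1  1  1
 0  0  1  1  1  1  2  2  2  2  2  2
 3  0  1  2  2  2  2  2  2  2  3  3
 0  0  1  2  2  2  3  3  3  3  3  3
 0  0  1  2  2  2  3  3  4  4  4  4
 0  0  1  2  2  2  3  3  4  4  4  4
 1  0  1  2  2  3  3  4  4  4  4  4
 1  0  1  2  2  3  3  4  4  4  4  4
 1  0  1  2  2  3  3  4  4  4  4  4
 3  0  1  2  2  3  3  4  4  4  5  5
 0  0  1  2  2  3  4  4  5  5  5  5
 1  0  1  2  2  3  4  5  5  5  5  5
 2  0  1  2  3  3  4  5  5  6  6  6
 1  0  1  2  3  4  4  5  5  6  6  6
 1  0  1  2  3  4  4  5  5  6  6  6
dp[15][10] = 6. One LCS (by backtracking along matches): 0, 3, 0, 1, 0, 2.

6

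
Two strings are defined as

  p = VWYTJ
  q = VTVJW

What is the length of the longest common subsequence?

3

Let dp[i][j] be the LCS length of the first i characters of p and the first j characters of q. dp[i][j] = dp[i-1][j-1]+1 when the i-th and j-th characters match, else max(dp[i-1][j], dp[i][j-1]).
    ·  V  T  V  J  W
 ·  0  0  0  0  0  0
 V  0  1  1  1  1  1
 W  0  1  1  1  1  2
 Y  0  1  1  1  1  2
 T  0  1  2  2  2  2
 J  0  1  2  2  3  3
dp[5][5] = 3. One LCS (by backtracking along matches): VTJ.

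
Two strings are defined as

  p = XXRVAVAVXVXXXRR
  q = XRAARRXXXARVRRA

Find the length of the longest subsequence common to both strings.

Match X at p[2]=q[1]; then R at p[3]=q[2]; then A at p[5]=q[3]; then A at p[7]=q[4]; then X at p[9]=q[7]; then X at p[11]=q[8]; then X at p[12]=q[9]; then R at p[14]=q[13]; then R at p[15]=q[14] — 9 characters in the same relative order in both. dp[15][15] = 9 confirms this is the maximum.

9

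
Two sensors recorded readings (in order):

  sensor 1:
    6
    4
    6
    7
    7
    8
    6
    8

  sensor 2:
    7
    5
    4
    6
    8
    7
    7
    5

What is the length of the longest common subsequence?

4

Let dp[i][j] be the LCS length of the first i values of sensor 1 and the first j values of sensor 2. dp[i][j] = dp[i-1][j-1]+1 when the i-th and j-th values match, else max(dp[i-1][j], dp[i][j-1]).
    ·  7  5  4  6  8  7  7  5
 ·  0  0  0  0  0  0  0  0  0
 6  0  0  0  0  1  1  1  1  1
 4  0  0  0  1  1  1  1  1  1
 6  0  0  0  1  2  2  2  2  2
 7  0  1  1  1  2  2  3  3  3
 7  0  1  1  1  2  2  3  4  4
 8  0  1  1  1  2  3  3  4  4
 6  0  1  1  1  2  3  3  4  4
 8  0  1  1  1  2  3  3  4  4
dp[8][8] = 4. One LCS (by backtracking along matches): 4, 6, 7, 7.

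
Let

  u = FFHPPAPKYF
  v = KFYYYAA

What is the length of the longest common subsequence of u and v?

2

Let dp[i][j] be the LCS length of the first i characters of u and the first j characters of v. dp[i][j] = dp[i-1][j-1]+1 when the i-th and j-th characters match, else max(dp[i-1][j], dp[i][j-1]).
    ·  K  F  Y  Y  Y  A  A
 ·  0  0  0  0  0  0  0  0
 F  0  0  1  1  1  1  1  1
 F  0  0  1  1  1  1  1  1
 H  0  0  1  1  1  1  1  1
 P  0  0  1  1  1  1  1  1
 P  0  0  1  1  1  1  1  1
 A  0  0  1  1  1  1  2  2
 P  0  0  1  1  1  1  2  2
 K  0  1  1  1  1  1  2  2
 Y  0  1  1  2  2  2  2  2
 F  0  1  2  2  2  2  2  2
dp[10][7] = 2. One LCS (by backtracking along matches): FA.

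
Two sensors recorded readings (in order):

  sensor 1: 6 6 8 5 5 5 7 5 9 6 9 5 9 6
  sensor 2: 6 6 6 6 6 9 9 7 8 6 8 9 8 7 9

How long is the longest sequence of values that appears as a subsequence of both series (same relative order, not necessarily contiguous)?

6

Taking 6 at sensor 1[1]=sensor 2[4]; then 6 at sensor 1[2]=sensor 2[5]; then 8 at sensor 1[3]=sensor 2[9]; then 6 at sensor 1[10]=sensor 2[10]; then 9 at sensor 1[11]=sensor 2[12]; then 9 at sensor 1[13]=sensor 2[15] gives a common subsequence of length 6, and the DP table's final entry dp[14][15] is also 6, so no common subsequence is longer.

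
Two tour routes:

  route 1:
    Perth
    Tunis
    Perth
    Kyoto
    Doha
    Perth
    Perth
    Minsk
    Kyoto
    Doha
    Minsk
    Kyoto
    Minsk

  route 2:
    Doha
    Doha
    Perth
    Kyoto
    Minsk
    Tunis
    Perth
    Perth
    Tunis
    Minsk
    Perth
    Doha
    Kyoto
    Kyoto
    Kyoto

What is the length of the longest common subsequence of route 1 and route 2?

7

Match Perth [1,3]; then Tunis [2,6]; then Perth [3,7]; then Perth [6,8]; then Perth [7,11]; then Kyoto [9,14]; then Kyoto [12,15] — 7 stops in the same relative order in both, and the DP table's final entry dp[13][15] is also 7, so no common subsequence is longer.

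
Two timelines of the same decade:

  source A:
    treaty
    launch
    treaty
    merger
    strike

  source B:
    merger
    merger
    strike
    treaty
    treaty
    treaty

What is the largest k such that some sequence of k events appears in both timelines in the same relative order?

2

Match treaty [1,5], treaty [3,6] — 2 events in the same relative order in both. Since dp[5][6] = 2, nothing longer is possible.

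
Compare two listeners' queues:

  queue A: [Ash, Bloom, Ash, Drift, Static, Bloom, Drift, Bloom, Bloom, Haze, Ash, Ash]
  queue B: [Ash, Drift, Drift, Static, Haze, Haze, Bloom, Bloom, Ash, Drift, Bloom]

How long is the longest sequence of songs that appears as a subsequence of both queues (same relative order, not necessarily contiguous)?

6

Taking Ash at queue A[1]=queue B[1]; then Drift at queue A[4]=queue B[3]; then Static at queue A[5]=queue B[4]; then Bloom at queue A[6]=queue B[8]; then Drift at queue A[7]=queue B[10]; then Bloom at queue A[9]=queue B[11] gives a common subsequence of length 6, and the DP table's final entry dp[12][11] is also 6, so no common subsequence is longer.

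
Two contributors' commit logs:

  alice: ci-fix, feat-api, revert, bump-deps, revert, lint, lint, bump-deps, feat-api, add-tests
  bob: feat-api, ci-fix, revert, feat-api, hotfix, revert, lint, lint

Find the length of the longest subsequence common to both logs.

5

One common subsequence of length 5: ci-fix at alice[1]=bob[2]; then feat-api at alice[2]=bob[4]; then revert at alice[5]=bob[6]; then lint at alice[6]=bob[7]; then lint at alice[7]=bob[8]. Since dp[10][8] = 5, nothing longer is possible.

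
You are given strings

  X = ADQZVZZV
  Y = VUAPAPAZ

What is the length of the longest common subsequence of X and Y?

Taking A (X #1, Y #7) → Z (X #7, Y #8) gives a common subsequence of length 2. dp[8][8] = 2 confirms this is the maximum.

2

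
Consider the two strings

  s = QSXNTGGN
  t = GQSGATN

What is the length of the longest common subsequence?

4

Let dp[i][j] be the LCS length of the first i characters of s and the first j characters of t. dp[i][j] = dp[i-1][j-1]+1 when the i-th and j-th characters match, else max(dp[i-1][j], dp[i][j-1]).
    ·  G  Q  S  G  A  T  N
 ·  0  0  0  0  0  0  0  0
 Q  0  0  1  1  1  1  1  1
 S  0  0  1  2  2  2  2  2
 X  0  0  1  2  2  2  2  2
 N  0  0  1  2  2  2  2  3
 T  0  0  1  2  2  2  3  3
 G  0  1  1  2  3  3  3  3
 G  0  1  1  2  3  3  3  3
 N  0  1  1  2  3  3  3  4
dp[8][7] = 4. One LCS (by backtracking along matches): QSTN.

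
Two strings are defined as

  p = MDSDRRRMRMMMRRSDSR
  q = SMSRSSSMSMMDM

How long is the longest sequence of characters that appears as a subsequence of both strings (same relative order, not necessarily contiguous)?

Taking M [1,2] → S [3,3] → R [5,4] → M [8,8] → M [10,10] → M [11,11] → M [12,13] gives a common subsequence of length 7. The LCS DP gives dp[18][13] = 7, so this is optimal.

7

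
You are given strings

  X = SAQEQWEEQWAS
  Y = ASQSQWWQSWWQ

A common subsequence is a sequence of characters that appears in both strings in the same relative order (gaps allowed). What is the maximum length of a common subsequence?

6

Let dp[i][j] be the LCS length of the first i characters of X and the first j characters of Y. dp[i][j] = dp[i-1][j-1]+1 when the i-th and j-th characters match, else max(dp[i-1][j], dp[i][j-1]).
    ·  A  S  Q  S  Q  W  W  Q  S  W  W  Q
 ·  0  0  0  0  0  0  0  0  0  0  0  0  0
 S  0  0  1  1  1  1  1  1  1  1  1  1  1
 A  0  1  1  1  1  1  1  1  1  1  1  1  1
 Q  0  1  1  2  2  2  2  2  2  2  2  2  2
 E  0  1  1  2  2  2  2  2  2  2  2  2  2
 Q  0  1  1  2  2  3  3  3  3  3  3  3  3
 W  0  1  1  2  2  3  4  4  4  4  4  4  4
 E  0  1  1  2  2  3  4  4  4  4  4  4  4
 E  0  1  1  2  2  3  4  4  4  4  4  4  4
 Q  0  1  1  2  2  3  4  4  5  5  5  5  5
 W  0  1  1  2  2  3  4  5  5  5  6  6  6
 A  0  1  1  2  2  3  4  5  5  5  6  6  6
 S  0  1  2  2  3  3  4  5  5  6  6  6  6
dp[12][12] = 6. One LCS (by backtracking along matches): SQQWQW.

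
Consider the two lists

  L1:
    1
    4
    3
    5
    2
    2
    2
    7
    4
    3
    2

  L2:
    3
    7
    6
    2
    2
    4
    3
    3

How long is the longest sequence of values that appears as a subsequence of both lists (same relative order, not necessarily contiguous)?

5

Pick 3 (L1 #3, L2 #1); then 2 (L1 #6, L2 #4); then 2 (L1 #7, L2 #5); then 4 (L1 #9, L2 #6); then 3 (L1 #10, L2 #8); all 5 values appear in both, in order. The LCS DP gives dp[11][8] = 5, so this is optimal.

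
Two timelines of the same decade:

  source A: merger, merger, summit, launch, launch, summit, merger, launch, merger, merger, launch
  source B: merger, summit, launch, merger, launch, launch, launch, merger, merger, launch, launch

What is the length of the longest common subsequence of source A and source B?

8

One common subsequence of length 8: merger (source A #1, source B #1); then merger (source A #2, source B #4); then launch (source A #4, source B #5); then launch (source A #5, source B #6); then launch (source A #8, source B #7); then merger (source A #9, source B #8); then merger (source A #10, source B #9); then launch (source A #11, source B #11). The LCS DP gives dp[11][11] = 8, so this is optimal.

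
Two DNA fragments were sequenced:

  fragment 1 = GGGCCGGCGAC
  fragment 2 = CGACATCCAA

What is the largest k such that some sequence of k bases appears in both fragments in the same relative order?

5

Let dp[i][j] be the LCS length of the first i bases of fragment 1 and the first j bases of fragment 2. dp[i][j] = dp[i-1][j-1]+1 when the i-th and j-th bases match, else max(dp[i-1][j], dp[i][j-1]).
    ·  C  G  A  C  A  T  C  C  A  A
 ·  0  0  0  0  0  0  0  0  0  0  0
 G  0  0  1  1  1  1  1  1  1  1  1
 G  0  0  1  1  1  1  1  1  1  1  1
 G  0  0  1  1  1  1  1  1  1  1  1
 C  0  1  1  1  2  2  2  2  2  2  2
 C  0  1  1  1  2  2  2  3  3  3  3
 G  0  1  2  2  2  2  2  3  3  3  3
 G  0  1  2  2  2  2  2  3  3  3  3
 C  0  1  2  2  3  3  3  3  4  4  4
 G  0  1  2  2  3  3  3  3  4  4  4
 A  0  1  2  3  3  4  4  4  4  5  5
 C  0  1  2  3  4  4  4  5  5  5  5
dp[11][10] = 5. One LCS (by backtracking along matches): GCCCA.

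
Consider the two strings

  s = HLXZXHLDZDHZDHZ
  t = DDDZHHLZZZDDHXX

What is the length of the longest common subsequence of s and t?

Pick H (s #1, t #6), then L (s #2, t #7), then Z (s #4, t #9), then Z (s #9, t #10), then D (s #10, t #11), then D (s #13, t #12), then H (s #14, t #13); all 7 characters appear in both, in order, and the DP table's final entry dp[15][15] is also 7, so no common subsequence is longer.

7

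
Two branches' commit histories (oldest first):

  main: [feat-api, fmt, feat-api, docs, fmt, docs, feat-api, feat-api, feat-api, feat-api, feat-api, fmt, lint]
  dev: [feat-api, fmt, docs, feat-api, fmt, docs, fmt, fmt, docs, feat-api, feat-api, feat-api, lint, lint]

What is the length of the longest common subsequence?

One common subsequence of length 10: feat-api (main #1, dev #1) → fmt (main #2, dev #2) → feat-api (main #3, dev #4) → docs (main #4, dev #6) → fmt (main #5, dev #8) → docs (main #6, dev #9) → feat-api (main #7, dev #10) → feat-api (main #8, dev #11) → feat-api (main #9, dev #12) → lint (main #13, dev #14). Since dp[13][14] = 10, nothing longer is possible.

10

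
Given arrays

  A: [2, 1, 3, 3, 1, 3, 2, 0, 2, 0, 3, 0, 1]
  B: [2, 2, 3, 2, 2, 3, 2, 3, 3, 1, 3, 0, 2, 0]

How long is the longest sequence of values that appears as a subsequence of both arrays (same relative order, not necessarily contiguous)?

8

Match 2 at A[1]=B[7], then 3 at A[3]=B[8], then 3 at A[4]=B[9], then 1 at A[5]=B[10], then 3 at A[6]=B[11], then 0 at A[8]=B[12], then 2 at A[9]=B[13], then 0 at A[12]=B[14] — 8 values in the same relative order in both. dp[13][14] = 8 confirms this is the maximum.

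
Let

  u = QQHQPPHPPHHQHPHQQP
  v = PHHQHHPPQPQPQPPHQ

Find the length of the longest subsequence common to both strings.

Taking Q [1,4], then H [3,6], then P [5,7], then P [6,8], then P [8,10], then P [9,12], then Q [12,13], then P [14,15], then H [15,16], then Q [17,17] gives a common subsequence of length 10. dp[18][17] = 10 confirms this is the maximum.

10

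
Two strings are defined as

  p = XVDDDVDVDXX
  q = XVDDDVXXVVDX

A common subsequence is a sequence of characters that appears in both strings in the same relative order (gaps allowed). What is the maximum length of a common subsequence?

9

Let dp[i][j] be the LCS length of the first i characters of p and the first j characters of q. dp[i][j] = dp[i-1][j-1]+1 when the i-th and j-th characters match, else max(dp[i-1][j], dp[i][j-1]).
    ·  X  V  D  D  D  V  X  X  V  V  D  X
 ·  0  0  0  0  0  0  0  0  0  0  0  0  0
 X  0  1  1  1  1  1  1  1  1  1  1  1  1
 V  0  1  2  2  2  2  2  2  2  2  2  2  2
 D  0  1  2  3  3  3  3  3  3  3  3  3  3
 D  0  1  2  3  4  4  4  4  4  4  4  4  4
 D  0  1  2  3  4  5  5  5  5  5  5  5  5
 V  0  1  2  3  4  5  6  6  6  6  6  6  6
 D  0  1  2  3  4  5  6  6  6  6  6  7  7
 V  0  1  2  3  4  5  6  6  6  7  7  7  7
 D  0  1  2  3  4  5  6  6  6  7  7  8  8
 X  0  1  2  3  4  5  6  7  7  7  7  8  9
 X  0  1  2  3  4  5  6  7  8  8  8  8  9
dp[11][12] = 9. One LCS (by backtracking along matches): XVDDDVVDX.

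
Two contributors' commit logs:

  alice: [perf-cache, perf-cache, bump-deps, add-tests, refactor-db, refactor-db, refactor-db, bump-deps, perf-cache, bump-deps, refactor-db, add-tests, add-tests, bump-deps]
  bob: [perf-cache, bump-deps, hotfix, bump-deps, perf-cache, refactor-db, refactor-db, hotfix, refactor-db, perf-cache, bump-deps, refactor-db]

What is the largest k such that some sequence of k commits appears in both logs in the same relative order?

Taking perf-cache at alice[1]=bob[1] → perf-cache at alice[2]=bob[5] → refactor-db at alice[5]=bob[6] → refactor-db at alice[6]=bob[7] → refactor-db at alice[7]=bob[9] → perf-cache at alice[9]=bob[10] → bump-deps at alice[10]=bob[11] → refactor-db at alice[11]=bob[12] gives a common subsequence of length 8. The LCS DP gives dp[14][12] = 8, so this is optimal.

8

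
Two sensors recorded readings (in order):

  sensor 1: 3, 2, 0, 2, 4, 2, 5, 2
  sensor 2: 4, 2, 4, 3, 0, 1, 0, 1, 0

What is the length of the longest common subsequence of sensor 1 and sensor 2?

2

Match 3 at sensor 1[1]=sensor 2[4] → 0 at sensor 1[3]=sensor 2[9] — 2 values in the same relative order in both. The LCS DP gives dp[8][9] = 2, so this is optimal.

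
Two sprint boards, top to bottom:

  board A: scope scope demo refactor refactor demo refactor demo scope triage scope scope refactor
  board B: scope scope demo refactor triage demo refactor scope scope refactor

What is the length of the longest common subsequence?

9

Taking scope at board A[1]=board B[1] → scope at board A[2]=board B[2] → demo at board A[3]=board B[3] → refactor at board A[4]=board B[4] → demo at board A[6]=board B[6] → refactor at board A[7]=board B[7] → scope at board A[11]=board B[8] → scope at board A[12]=board B[9] → refactor at board A[13]=board B[10] gives a common subsequence of length 9, and the DP table's final entry dp[13][10] is also 9, so no common subsequence is longer.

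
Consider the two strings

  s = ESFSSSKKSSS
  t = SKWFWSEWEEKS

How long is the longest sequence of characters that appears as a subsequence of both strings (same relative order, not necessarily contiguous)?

5

Pick S at s[2]=t[1] → F at s[3]=t[4] → S at s[4]=t[6] → K at s[8]=t[11] → S at s[11]=t[12]; all 5 characters appear in both, in order. Since dp[11][12] = 5, nothing longer is possible.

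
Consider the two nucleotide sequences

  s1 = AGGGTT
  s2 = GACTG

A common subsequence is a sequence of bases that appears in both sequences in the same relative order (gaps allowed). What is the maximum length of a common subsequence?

2

Let dp[i][j] be the LCS length of the first i bases of s1 and the first j bases of s2. dp[i][j] = dp[i-1][j-1]+1 when the i-th and j-th bases match, else max(dp[i-1][j], dp[i][j-1]).
    ·  G  A  C  T  G
 ·  0  0  0  0  0  0
 A  0  0  1  1  1  1
 G  0  1  1  1  1  2
 G  0  1  1  1  1  2
 G  0  1  1  1  1  2
 T  0  1  1  1  2  2
 T  0  1  1  1  2  2
dp[6][5] = 2. One LCS (by backtracking along matches): AG.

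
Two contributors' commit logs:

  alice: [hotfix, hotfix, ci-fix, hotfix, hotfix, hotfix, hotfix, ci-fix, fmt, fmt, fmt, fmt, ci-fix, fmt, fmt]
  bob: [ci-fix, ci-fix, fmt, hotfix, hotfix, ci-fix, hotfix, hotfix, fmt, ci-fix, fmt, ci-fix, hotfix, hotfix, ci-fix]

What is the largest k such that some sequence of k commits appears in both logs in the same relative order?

8

One common subsequence of length 8: hotfix [1,4], hotfix [2,5], ci-fix [3,6], hotfix [4,7], hotfix [5,8], hotfix [6,13], hotfix [7,14], ci-fix [13,15]. Since dp[15][15] = 8, nothing longer is possible.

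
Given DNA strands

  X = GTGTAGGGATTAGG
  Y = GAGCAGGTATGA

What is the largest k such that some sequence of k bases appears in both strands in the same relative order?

8

Pick G (X #1, Y #1); then G (X #3, Y #3); then A (X #5, Y #5); then G (X #6, Y #6); then G (X #7, Y #7); then A (X #9, Y #9); then T (X #10, Y #10); then A (X #12, Y #12); all 8 bases appear in both, in order. The LCS DP gives dp[14][12] = 8, so this is optimal.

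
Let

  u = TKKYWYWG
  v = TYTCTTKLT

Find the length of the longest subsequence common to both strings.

2

Pick T [1,6]; then K [2,7]; all 2 characters appear in both, in order. Since dp[8][9] = 2, nothing longer is possible.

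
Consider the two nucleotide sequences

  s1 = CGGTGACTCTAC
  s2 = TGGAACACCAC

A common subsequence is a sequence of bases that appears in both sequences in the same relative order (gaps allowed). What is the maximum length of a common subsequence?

One common subsequence of length 7: G at s1[2]=s2[2], G at s1[3]=s2[3], A at s1[6]=s2[7], C at s1[7]=s2[8], C at s1[9]=s2[9], A at s1[11]=s2[10], C at s1[12]=s2[11]. The LCS DP gives dp[12][11] = 7, so this is optimal.

7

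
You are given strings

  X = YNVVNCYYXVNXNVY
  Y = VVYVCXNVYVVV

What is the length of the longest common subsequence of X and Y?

Match V [3,1], then V [4,2], then Y [8,3], then V [10,4], then X [12,6], then N [13,7], then V [14,8], then Y [15,9] — 8 characters in the same relative order in both, and the DP table's final entry dp[15][12] is also 8, so no common subsequence is longer.

8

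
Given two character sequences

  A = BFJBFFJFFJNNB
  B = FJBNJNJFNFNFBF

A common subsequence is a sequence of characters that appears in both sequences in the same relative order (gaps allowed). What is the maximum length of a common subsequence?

8

One common subsequence of length 8: F (A #2, B #1) → J (A #3, B #2) → B (A #4, B #3) → J (A #7, B #7) → F (A #8, B #8) → F (A #9, B #10) → N (A #11, B #11) → B (A #13, B #13). dp[13][14] = 8 confirms this is the maximum.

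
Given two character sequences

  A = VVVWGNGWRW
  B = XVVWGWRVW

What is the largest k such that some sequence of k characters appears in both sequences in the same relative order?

7

One common subsequence of length 7: V [2,2] → V [3,3] → W [4,4] → G [7,5] → W [8,6] → R [9,7] → W [10,9]. dp[10][9] = 7 confirms this is the maximum.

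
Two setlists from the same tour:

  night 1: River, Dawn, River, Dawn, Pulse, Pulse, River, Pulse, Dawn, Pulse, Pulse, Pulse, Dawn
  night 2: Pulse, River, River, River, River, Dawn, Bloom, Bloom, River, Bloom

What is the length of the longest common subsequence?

Taking River [1,4]; then River [3,5]; then Dawn [4,6]; then River [7,9] gives a common subsequence of length 4. The LCS DP gives dp[13][10] = 4, so this is optimal.

4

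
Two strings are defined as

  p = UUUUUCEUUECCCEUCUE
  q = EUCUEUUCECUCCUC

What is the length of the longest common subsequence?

11

One common subsequence of length 11: U at p[1]=q[2]; then U at p[2]=q[4]; then U at p[4]=q[6]; then U at p[5]=q[7]; then C at p[6]=q[8]; then E at p[7]=q[9]; then U at p[9]=q[11]; then C at p[12]=q[12]; then C at p[13]=q[13]; then U at p[15]=q[14]; then C at p[16]=q[15]. dp[18][15] = 11 confirms this is the maximum.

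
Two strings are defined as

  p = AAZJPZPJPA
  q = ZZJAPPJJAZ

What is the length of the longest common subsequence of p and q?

Match Z (p #3, q #2); then J (p #4, q #3); then P (p #5, q #5); then P (p #7, q #6); then J (p #8, q #8); then A (p #10, q #9) — 6 characters in the same relative order in both. dp[10][10] = 6 confirms this is the maximum.

6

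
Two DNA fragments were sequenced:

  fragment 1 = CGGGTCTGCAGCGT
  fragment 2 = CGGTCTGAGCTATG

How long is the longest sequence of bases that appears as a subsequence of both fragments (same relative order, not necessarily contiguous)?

11

Taking C (fragment 1 #1, fragment 2 #1), G (fragment 1 #3, fragment 2 #2), G (fragment 1 #4, fragment 2 #3), T (fragment 1 #5, fragment 2 #4), C (fragment 1 #6, fragment 2 #5), T (fragment 1 #7, fragment 2 #6), G (fragment 1 #8, fragment 2 #7), A (fragment 1 #10, fragment 2 #8), G (fragment 1 #11, fragment 2 #9), C (fragment 1 #12, fragment 2 #10), G (fragment 1 #13, fragment 2 #14) gives a common subsequence of length 11. Since dp[14][14] = 11, nothing longer is possible.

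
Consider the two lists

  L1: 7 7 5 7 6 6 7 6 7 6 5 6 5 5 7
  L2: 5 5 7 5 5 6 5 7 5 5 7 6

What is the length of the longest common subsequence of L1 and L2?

Taking 7 at L1[1]=L2[3] → 5 at L1[3]=L2[5] → 6 at L1[5]=L2[6] → 7 at L1[9]=L2[8] → 5 at L1[13]=L2[9] → 5 at L1[14]=L2[10] → 7 at L1[15]=L2[11] gives a common subsequence of length 7. The LCS DP gives dp[15][12] = 7, so this is optimal.

7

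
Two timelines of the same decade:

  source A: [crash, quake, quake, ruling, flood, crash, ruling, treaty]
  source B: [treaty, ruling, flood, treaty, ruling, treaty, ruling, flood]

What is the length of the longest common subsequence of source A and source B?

Match ruling (source A #4, source B #2), then flood (source A #5, source B #3), then ruling (source A #7, source B #5), then treaty (source A #8, source B #6) — 4 events in the same relative order in both. The LCS DP gives dp[8][8] = 4, so this is optimal.

4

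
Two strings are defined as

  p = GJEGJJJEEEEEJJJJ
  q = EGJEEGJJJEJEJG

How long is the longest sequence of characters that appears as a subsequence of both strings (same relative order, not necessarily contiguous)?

One common subsequence of length 10: G [1,2]; then J [2,3]; then E [3,5]; then G [4,6]; then J [5,7]; then J [6,8]; then J [7,9]; then E [8,10]; then E [12,12]; then J [13,13], and the DP table's final entry dp[16][14] is also 10, so no common subsequence is longer.

10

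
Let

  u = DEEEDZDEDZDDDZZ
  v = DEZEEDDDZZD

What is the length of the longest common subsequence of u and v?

One common subsequence of length 9: D (u #1, v #1), E (u #2, v #2), E (u #3, v #4), E (u #4, v #5), D (u #5, v #6), D (u #7, v #7), D (u #9, v #8), Z (u #10, v #10), D (u #13, v #11). Since dp[15][11] = 9, nothing longer is possible.

9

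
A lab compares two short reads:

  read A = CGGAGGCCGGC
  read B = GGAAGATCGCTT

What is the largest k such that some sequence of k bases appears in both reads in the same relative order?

7

Let dp[i][j] be the LCS length of the first i bases of read A and the first j bases of read B. dp[i][j] = dp[i-1][j-1]+1 when the i-th and j-th bases match, else max(dp[i-1][j], dp[i][j-1]).
    ·  G  G  A  A  G  A  T  C  G  C  T  T
 ·  0  0  0  0  0  0  0  0  0  0  0  0  0
 C  0  0  0  0  0  0  0  0  1  1  1  1  1
 G  0  1  1  1  1  1  1  1  1  2  2  2  2
 G  0  1  2  2  2  2  2  2  2  2  2  2  2
 A  0  1  2  3  3  3  3  3  3  3  3  3  3
 G  0  1  2  3  3  4  4  4  4  4  4  4  4
 G  0  1  2  3  3  4  4  4  4  5  5  5  5
 C  0  1  2  3  3  4  4  4  5  5  6  6  6
 C  0  1  2  3  3  4  4  4  5  5  6  6  6
 G  0  1  2  3  3  4  4  4  5  6  6  6  6
 G  0  1  2  3  3  4  4  4  5  6  6  6  6
 C  0  1  2  3  3  4  4  4  5  6  7  7  7
dp[11][12] = 7. One LCS (by backtracking along matches): GGAGCGC.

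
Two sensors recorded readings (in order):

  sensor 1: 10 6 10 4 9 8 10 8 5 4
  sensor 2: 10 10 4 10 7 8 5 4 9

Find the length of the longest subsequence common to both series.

7

Match 10 [1,1], then 10 [3,2], then 4 [4,3], then 10 [7,4], then 8 [8,6], then 5 [9,7], then 4 [10,8] — 7 values in the same relative order in both. dp[10][9] = 7 confirms this is the maximum.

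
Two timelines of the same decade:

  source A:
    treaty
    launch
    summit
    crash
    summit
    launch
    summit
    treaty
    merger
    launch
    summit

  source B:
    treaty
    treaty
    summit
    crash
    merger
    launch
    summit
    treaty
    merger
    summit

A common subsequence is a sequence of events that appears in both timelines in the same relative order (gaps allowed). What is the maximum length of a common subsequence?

Match treaty at source A[1]=source B[2] → summit at source A[3]=source B[3] → crash at source A[4]=source B[4] → launch at source A[6]=source B[6] → summit at source A[7]=source B[7] → treaty at source A[8]=source B[8] → merger at source A[9]=source B[9] → summit at source A[11]=source B[10] — 8 events in the same relative order in both. dp[11][10] = 8 confirms this is the maximum.

8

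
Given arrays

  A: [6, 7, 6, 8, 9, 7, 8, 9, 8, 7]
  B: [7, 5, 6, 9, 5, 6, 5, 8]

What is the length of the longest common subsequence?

Let dp[i][j] be the LCS length of the first i values of A and the first j values of B. dp[i][j] = dp[i-1][j-1]+1 when the i-th and j-th values match, else max(dp[i-1][j], dp[i][j-1]).
    ·  7  5  6  9  5  6  5  8
 ·  0  0  0  0  0  0  0  0  0
 6  0  0  0  1  1  1  1  1  1
 7  0  1  1  1  1  1  1  1  1
 6  0  1  1  2  2  2  2  2  2
 8  0  1  1  2  2  2  2  2  3
 9  0  1  1  2  3  3  3  3  3
 7  0  1  1  2  3  3  3  3  3
 8  0  1  1  2  3  3  3  3  4
 9  0  1  1  2  3  3  3  3  4
 8  0  1  1  2  3  3  3  3  4
 7  0  1  1  2  3  3  3  3  4
dp[10][8] = 4. One LCS (by backtracking along matches): 7, 6, 9, 8.

4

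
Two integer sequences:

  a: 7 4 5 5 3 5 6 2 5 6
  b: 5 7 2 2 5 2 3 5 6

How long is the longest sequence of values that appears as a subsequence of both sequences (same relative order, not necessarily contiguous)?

Taking 7 (a #1, b #2); then 5 (a #3, b #5); then 3 (a #5, b #7); then 5 (a #9, b #8); then 6 (a #10, b #9) gives a common subsequence of length 5. dp[10][9] = 5 confirms this is the maximum.

5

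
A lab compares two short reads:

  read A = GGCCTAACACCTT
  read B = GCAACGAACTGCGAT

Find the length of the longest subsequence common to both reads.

9

Pick G (read A #2, read B #1), C (read A #4, read B #2), A (read A #6, read B #3), A (read A #7, read B #4), C (read A #8, read B #5), A (read A #9, read B #8), C (read A #10, read B #9), C (read A #11, read B #12), T (read A #13, read B #15); all 9 bases appear in both, in order. Since dp[13][15] = 9, nothing longer is possible.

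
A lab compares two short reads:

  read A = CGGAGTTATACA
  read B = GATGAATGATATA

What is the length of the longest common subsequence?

One common subsequence of length 8: G (read A #2, read B #1), G (read A #3, read B #4), A (read A #4, read B #6), G (read A #5, read B #8), T (read A #7, read B #10), A (read A #8, read B #11), T (read A #9, read B #12), A (read A #12, read B #13). The LCS DP gives dp[12][13] = 8, so this is optimal.

8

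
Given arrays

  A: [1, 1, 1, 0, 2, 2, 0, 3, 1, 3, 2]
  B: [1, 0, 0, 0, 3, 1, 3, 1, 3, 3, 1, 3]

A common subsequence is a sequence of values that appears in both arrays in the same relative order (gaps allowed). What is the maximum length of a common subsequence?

One common subsequence of length 6: 1 [1,1]; then 1 [2,6]; then 1 [3,8]; then 3 [8,10]; then 1 [9,11]; then 3 [10,12]. Since dp[11][12] = 6, nothing longer is possible.

6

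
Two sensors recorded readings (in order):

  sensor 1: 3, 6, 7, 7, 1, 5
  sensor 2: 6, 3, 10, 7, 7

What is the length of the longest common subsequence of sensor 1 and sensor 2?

3

Taking 3 at sensor 1[1]=sensor 2[2]; then 7 at sensor 1[3]=sensor 2[4]; then 7 at sensor 1[4]=sensor 2[5] gives a common subsequence of length 3, and the DP table's final entry dp[6][5] is also 3, so no common subsequence is longer.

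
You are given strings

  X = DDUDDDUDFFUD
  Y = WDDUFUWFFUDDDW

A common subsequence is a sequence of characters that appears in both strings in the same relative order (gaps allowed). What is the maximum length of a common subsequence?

8

Pick D (X #1, Y #2) → D (X #2, Y #3) → U (X #3, Y #4) → U (X #7, Y #6) → F (X #9, Y #8) → F (X #10, Y #9) → U (X #11, Y #10) → D (X #12, Y #13); all 8 characters appear in both, in order, and the DP table's final entry dp[12][14] is also 8, so no common subsequence is longer.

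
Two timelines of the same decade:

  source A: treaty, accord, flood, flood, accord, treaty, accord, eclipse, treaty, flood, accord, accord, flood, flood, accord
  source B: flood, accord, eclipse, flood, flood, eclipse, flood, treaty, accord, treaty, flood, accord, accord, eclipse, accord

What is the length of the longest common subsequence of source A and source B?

Pick accord [2,2], flood [3,5], flood [4,7], treaty [6,8], accord [7,9], treaty [9,10], flood [10,11], accord [11,12], accord [12,13], accord [15,15]; all 10 events appear in both, in order, and the DP table's final entry dp[15][15] is also 10, so no common subsequence is longer.

10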